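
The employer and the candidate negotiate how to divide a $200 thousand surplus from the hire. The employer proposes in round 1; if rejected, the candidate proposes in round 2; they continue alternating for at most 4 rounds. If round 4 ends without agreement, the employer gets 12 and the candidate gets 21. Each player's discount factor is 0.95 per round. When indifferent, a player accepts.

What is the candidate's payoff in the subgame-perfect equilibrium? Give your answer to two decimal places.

Round 4 (the candidate proposes): the employer gets 12 if talks fail, so the candidate offers 12 and keeps 188.
Round 3 (the employer proposes): the candidate can get 188 next round, worth 0.95 × 188 = 178.6 now; the employer offers that and keeps 21.4.
Round 2 (the candidate proposes): the employer can get 21.4 next round, worth 0.95 × 21.4 = 20.33 now, so the candidate offers 20.33, keeping 179.67.
Round 1 (the employer proposes): the candidate can get 179.67 next round, worth 0.95 × 179.67 = 170.6865 now. The employer offers 170.6865 and keeps 200 − 170.6865 = 29.3135.

170.69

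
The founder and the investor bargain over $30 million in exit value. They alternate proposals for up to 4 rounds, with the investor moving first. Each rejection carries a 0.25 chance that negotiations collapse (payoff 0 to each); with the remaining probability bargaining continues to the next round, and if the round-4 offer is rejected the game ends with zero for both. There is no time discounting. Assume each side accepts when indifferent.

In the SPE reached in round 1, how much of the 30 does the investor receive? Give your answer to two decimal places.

11.72

Round 4 (the founder proposes): the investor will accept anything ≥ 0, so the founder offers 0 and keeps 30.
Round 3 (the investor proposes): rejecting gives the founder an expected 0.75 × 30 = 22.5; the investor offers that and keeps 7.5.
Round 2 (the founder proposes): rejecting gives the investor an expected 0.75 × 7.5 = 5.625; the founder offers that and keeps 24.375.
Round 1 (the investor proposes): rejecting gives the founder an expected 0.75 × 24.375 = 18.28125, so the investor offers 18.28125, keeping 11.71875.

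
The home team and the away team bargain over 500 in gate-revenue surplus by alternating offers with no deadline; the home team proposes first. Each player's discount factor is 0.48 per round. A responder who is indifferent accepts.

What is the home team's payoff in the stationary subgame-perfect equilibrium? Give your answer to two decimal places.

When the home team proposes, the away team accepts any offer worth at least 0.48 times what the away team would get by proposing next round; and vice versa.
This gives x = 500 − 0.48y and y = 500 − 0.48x, where x and y are each side's share when it proposes.
Hence (1 − 0.48·0.48)x = 500(1 − 0.48), i.e. 0.7696·x = 260.
x ≈ 337.8378; the away team's share is 500 − x ≈ 162.1622.

337.84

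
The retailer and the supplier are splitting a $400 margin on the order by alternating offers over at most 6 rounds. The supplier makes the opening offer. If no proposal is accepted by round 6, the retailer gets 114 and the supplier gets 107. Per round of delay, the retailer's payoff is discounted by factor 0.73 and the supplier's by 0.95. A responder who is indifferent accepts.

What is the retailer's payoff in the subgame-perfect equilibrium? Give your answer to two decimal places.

127.59

Round 6 (the retailer proposes): the supplier gets 107 if talks fail, so the retailer offers 107 and keeps 293.
Round 5 (the supplier proposes): the retailer can get 293 next round, worth 0.73 × 293 = 213.89 now, so the supplier offers 213.89, keeping 186.11.
Round 4 (the retailer proposes): the supplier can get 186.11 next round, worth 0.95 × 186.11 = 176.8045 now; the retailer offers that and keeps 223.1955.
Round 3 (the supplier proposes): the retailer can get 223.1955 next round, worth 0.73 × 223.1955 = 162.932715 now; the supplier offers that and keeps 237.067285.
Round 2 (the retailer proposes): the supplier can get 237.067285 next round, worth 0.95 × 237.067285 = 225.21392075 now; the retailer offers that and keeps 174.78607925.
Round 1 (the supplier proposes): the retailer can get 174.78607925 next round, worth 0.73 × 174.78607925 = 127.5938378525 now. The supplier offers 127.5938378525 and keeps 400 − 127.5938378525 = 272.4061621475.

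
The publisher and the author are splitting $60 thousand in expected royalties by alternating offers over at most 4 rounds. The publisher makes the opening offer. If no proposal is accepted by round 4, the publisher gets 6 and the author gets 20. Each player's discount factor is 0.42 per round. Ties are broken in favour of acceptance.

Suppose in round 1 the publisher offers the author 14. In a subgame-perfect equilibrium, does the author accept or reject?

Reject

Round 4 (the author proposes): the publisher gets 6 if talks fail, so the author offers 6 and keeps 54.
Round 3 (the publisher proposes): the author can get 54 next round, worth 0.42 × 54 = 22.68 now; the publisher offers that and keeps 37.32.
Round 2 (the author proposes): the publisher can get 37.32 next round, worth 0.42 × 37.32 = 15.6744 now; the author offers that and keeps 44.3256.
So by rejecting in round 1, the author gets 44.3256 next round, worth 0.42 × 44.3256 = 18.616752 now.
Offer 14 < 18.616752, so the author rejects.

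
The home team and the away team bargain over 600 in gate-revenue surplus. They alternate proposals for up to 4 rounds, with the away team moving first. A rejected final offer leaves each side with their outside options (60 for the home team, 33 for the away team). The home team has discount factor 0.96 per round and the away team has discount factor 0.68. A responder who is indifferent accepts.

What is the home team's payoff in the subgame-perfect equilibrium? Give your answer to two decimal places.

539.65

Solve by backward induction from round 4.
Round 4 (the home team proposes): the away team gets 33 if talks fail, so the home team offers 33 and keeps 567.
Round 3 (the away team proposes): the home team can get 567 next round, worth 0.96 × 567 = 544.32 now, so the away team offers 544.32, keeping 55.68.
Round 2 (the home team proposes): the away team can get 55.68 next round, worth 0.68 × 55.68 = 37.8624 now, so the home team offers 37.8624, keeping 562.1376.
Round 1 (the away team proposes): the home team can get 562.1376 next round, worth 0.96 × 562.1376 = 539.652096 now. The away team offers 539.652096 and keeps 600 − 539.652096 = 60.347904.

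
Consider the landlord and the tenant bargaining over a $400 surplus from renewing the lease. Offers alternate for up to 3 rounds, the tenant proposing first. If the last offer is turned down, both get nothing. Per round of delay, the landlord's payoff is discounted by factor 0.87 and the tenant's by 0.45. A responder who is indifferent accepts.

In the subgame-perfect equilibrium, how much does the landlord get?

191.4

Round 3 (the tenant proposes): the landlord will accept anything ≥ 0, so the tenant offers 0 and keeps 400.
Round 2 (the landlord proposes): the tenant can get 400 next round, worth 0.45 × 400 = 180 now, so the landlord offers 180, keeping 220.
Round 1 (the tenant proposes): the landlord can get 220 next round, worth 0.87 × 220 = 191.4 now. The tenant offers 191.4 and keeps 400 − 191.4 = 208.6.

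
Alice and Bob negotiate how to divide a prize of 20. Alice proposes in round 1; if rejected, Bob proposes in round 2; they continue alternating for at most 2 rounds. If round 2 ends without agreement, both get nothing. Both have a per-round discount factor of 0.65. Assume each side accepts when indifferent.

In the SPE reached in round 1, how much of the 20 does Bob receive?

13

Work backward from the last round.
Round 2 (Bob proposes): rejection yields 0 for Alice; Bob offers 0 and keeps 20.
Round 1 (Alice proposes): Bob can get 20 next round, worth 0.65 × 20 = 13 now. Alice offers 13 and keeps 20 − 13 = 7.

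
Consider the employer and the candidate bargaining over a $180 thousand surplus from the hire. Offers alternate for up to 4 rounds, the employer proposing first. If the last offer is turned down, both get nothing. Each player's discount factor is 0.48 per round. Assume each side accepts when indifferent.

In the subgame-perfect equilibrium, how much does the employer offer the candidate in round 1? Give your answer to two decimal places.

64.83

Solve by backward induction from round 4.
Round 4 (the candidate proposes): rejection yields 0 for the employer; the candidate offers 0 and keeps 180.
Round 3 (the employer proposes): the candidate can get 180 next round, worth 0.48 × 180 = 86.4 now, so the employer offers 86.4, keeping 93.6.
Round 2 (the candidate proposes): the employer can get 93.6 next round, worth 0.48 × 93.6 = 44.928 now, so the candidate offers 44.928, keeping 135.072.
Round 1 (the employer proposes): the candidate can get 135.072 next round, worth 0.48 × 135.072 = 64.83456 now; the employer offers that and keeps 115.16544.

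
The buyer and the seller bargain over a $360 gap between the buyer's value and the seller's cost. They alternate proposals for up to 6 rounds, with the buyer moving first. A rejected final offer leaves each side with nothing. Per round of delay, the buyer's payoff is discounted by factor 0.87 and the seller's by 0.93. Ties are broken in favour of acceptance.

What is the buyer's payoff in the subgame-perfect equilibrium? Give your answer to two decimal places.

62.09

Solve by backward induction from round 6.
Round 6 (the seller proposes): rejection yields 0 for the buyer; the seller offers 0 and keeps 360.
Round 5 (the buyer proposes): the seller can get 360 next round, worth 0.93 × 360 = 334.8 now, so the buyer offers 334.8, keeping 25.2.
Round 4 (the seller proposes): the buyer can get 25.2 next round, worth 0.87 × 25.2 = 21.924 now. The seller offers 21.924 and keeps 360 − 21.924 = 338.076.
Round 3 (the buyer proposes): the seller can get 338.076 next round, worth 0.93 × 338.076 = 314.41068 now; the buyer offers that and keeps 45.58932.
Round 2 (the seller proposes): the buyer can get 45.58932 next round, worth 0.87 × 45.58932 = 39.6627084 now, so the seller offers 39.6627084, keeping 320.3372916.
Round 1 (the buyer proposes): the seller can get 320.3372916 next round, worth 0.93 × 320.3372916 = 297.913681188 now. The buyer offers 297.913681188 and keeps 360 − 297.913681188 = 62.086318812.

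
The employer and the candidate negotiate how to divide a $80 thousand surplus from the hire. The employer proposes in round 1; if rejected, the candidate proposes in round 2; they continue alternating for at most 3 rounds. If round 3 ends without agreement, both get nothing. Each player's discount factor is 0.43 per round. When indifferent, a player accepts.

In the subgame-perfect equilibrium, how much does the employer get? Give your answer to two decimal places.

By backward induction:
Round 3 (the employer proposes): the candidate will accept anything ≥ 0, so the employer offers 0 and keeps 80.
Round 2 (the candidate proposes): the employer can get 80 next round, worth 0.43 × 80 = 34.4 now. The candidate offers 34.4 and keeps 80 − 34.4 = 45.6.
Round 1 (the employer proposes): the candidate can get 45.6 next round, worth 0.43 × 45.6 = 19.608 now; the employer offers that and keeps 60.392.

60.39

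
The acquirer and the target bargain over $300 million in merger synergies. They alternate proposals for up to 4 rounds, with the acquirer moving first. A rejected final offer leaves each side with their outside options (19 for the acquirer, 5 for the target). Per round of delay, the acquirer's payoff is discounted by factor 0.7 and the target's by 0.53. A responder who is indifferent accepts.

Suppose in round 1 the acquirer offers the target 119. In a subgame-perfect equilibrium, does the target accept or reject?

Round 4 (the target proposes): the acquirer gets 19 if talks fail, so the target offers 19 and keeps 281.
Round 3 (the acquirer proposes): the target can get 281 next round, worth 0.53 × 281 = 148.93 now. The acquirer offers 148.93 and keeps 300 − 148.93 = 151.07.
Round 2 (the target proposes): the acquirer can get 151.07 next round, worth 0.7 × 151.07 = 105.749 now. The target offers 105.749 and keeps 300 − 105.749 = 194.251.
So by rejecting in round 1, the target gets 194.251 next round, worth 0.53 × 194.251 = 102.95303 now.
Offer 119 ≥ 102.95303, so the target accepts.

Accept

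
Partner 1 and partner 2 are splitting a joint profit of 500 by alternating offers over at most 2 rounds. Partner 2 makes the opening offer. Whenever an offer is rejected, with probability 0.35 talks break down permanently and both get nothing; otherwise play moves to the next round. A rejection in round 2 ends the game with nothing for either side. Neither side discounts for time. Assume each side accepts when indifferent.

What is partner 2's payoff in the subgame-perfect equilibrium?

By backward induction:
Round 2 (partner 1 proposes): partner 2 will accept anything ≥ 0, so partner 1 offers 0 and keeps 500.
Round 1 (partner 2 proposes): rejecting gives partner 1 an expected 0.65 × 500 = 325, so partner 2 offers 325, keeping 175.

175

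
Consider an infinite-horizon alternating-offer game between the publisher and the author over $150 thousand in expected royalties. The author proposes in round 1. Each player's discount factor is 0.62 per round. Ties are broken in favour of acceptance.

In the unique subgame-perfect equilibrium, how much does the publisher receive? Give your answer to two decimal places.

57.41

In a stationary SPE each proposer offers the other exactly their discounted continuation value.
If the author keeps x when proposing and the publisher keeps y when proposing, then x = 150 − 0.62y and y = 150 − 0.62x.
Solving: x = 150(1 − 0.62) / (1 − 0.62·0.62) = 57 / 0.6156 ≈ 92.5926.
The publisher gets 150 − 92.5926 ≈ 57.4074.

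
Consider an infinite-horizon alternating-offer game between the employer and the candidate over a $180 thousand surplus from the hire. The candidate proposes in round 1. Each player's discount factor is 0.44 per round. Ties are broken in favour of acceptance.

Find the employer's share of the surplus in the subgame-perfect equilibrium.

In a stationary SPE each proposer offers the other exactly their discounted continuation value.
If the candidate keeps x when proposing and the employer keeps y when proposing, then x = 180 − 0.44y and y = 180 − 0.44x.
Solving: x = 180(1 − 0.44) / (1 − 0.44·0.44) = 100.8 / 0.8064 = 125.
The employer gets 180 − 125 = 55.

55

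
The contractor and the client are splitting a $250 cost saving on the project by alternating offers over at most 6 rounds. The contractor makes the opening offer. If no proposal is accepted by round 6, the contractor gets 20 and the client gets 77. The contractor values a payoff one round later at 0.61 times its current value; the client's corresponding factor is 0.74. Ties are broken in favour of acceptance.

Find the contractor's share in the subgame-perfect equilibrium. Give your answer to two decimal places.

Work backward from the last round.
Round 6 (the client proposes): the contractor gets 20 if talks fail, so the client offers 20 and keeps 230.
Round 5 (the contractor proposes): the client can get 230 next round, worth 0.74 × 230 = 170.2 now, so the contractor offers 170.2, keeping 79.8.
Round 4 (the client proposes): the contractor can get 79.8 next round, worth 0.61 × 79.8 = 48.678 now, so the client offers 48.678, keeping 201.322.
Round 3 (the contractor proposes): the client can get 201.322 next round, worth 0.74 × 201.322 = 148.97828 now, so the contractor offers 148.97828, keeping 101.02172.
Round 2 (the client proposes): the contractor can get 101.02172 next round, worth 0.61 × 101.02172 = 61.6232492 now, so the client offers 61.6232492, keeping 188.3767508.
Round 1 (the contractor proposes): the client can get 188.3767508 next round, worth 0.74 × 188.3767508 = 139.398795592 now. The contractor offers 139.398795592 and keeps 250 − 139.398795592 = 110.601204408.

110.60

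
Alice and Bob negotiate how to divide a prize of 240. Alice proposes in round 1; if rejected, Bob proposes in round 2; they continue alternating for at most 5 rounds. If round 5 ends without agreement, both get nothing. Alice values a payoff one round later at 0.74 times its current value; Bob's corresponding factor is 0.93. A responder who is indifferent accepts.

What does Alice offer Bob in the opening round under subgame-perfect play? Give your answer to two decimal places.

Round 5 (Alice proposes): Bob will accept anything ≥ 0, so Alice offers 0 and keeps 240.
Round 4 (Bob proposes): Alice can get 240 next round, worth 0.74 × 240 = 177.6 now; Bob offers that and keeps 62.4.
Round 3 (Alice proposes): Bob can get 62.4 next round, worth 0.93 × 62.4 = 58.032 now. Alice offers 58.032 and keeps 240 − 58.032 = 181.968.
Round 2 (Bob proposes): Alice can get 181.968 next round, worth 0.74 × 181.968 = 134.65632 now. Bob offers 134.65632 and keeps 240 − 134.65632 = 105.34368.
Round 1 (Alice proposes): Bob can get 105.34368 next round, worth 0.93 × 105.34368 = 97.9696224 now, so Alice offers 97.9696224, keeping 142.0303776.

97.97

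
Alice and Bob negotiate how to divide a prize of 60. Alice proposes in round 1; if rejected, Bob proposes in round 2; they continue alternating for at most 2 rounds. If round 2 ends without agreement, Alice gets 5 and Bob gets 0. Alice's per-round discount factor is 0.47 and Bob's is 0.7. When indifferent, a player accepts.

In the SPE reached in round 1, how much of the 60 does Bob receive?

38.5

Round 2 (Bob proposes): Alice gets 5 if talks fail, so Bob offers 5 and keeps 55.
Round 1 (Alice proposes): Bob can get 55 next round, worth 0.7 × 55 = 38.5 now, so Alice offers 38.5, keeping 21.5.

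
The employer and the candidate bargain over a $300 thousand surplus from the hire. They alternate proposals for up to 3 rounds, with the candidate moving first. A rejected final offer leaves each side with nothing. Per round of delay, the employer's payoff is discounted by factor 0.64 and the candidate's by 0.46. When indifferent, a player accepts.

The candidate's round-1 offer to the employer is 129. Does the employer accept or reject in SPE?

Work out the employer's continuation value if the offer is rejected.
Round 3 (the candidate proposes): rejection yields 0 for the employer; the candidate offers 0 and keeps 300.
Round 2 (the employer proposes): the candidate can get 300 next round, worth 0.46 × 300 = 138 now, so the employer offers 138, keeping 162.
So by rejecting in round 1, the employer gets 162 next round, worth 0.64 × 162 = 103.68 now.
Offer 129 ≥ 103.68, so the employer accepts.

Accept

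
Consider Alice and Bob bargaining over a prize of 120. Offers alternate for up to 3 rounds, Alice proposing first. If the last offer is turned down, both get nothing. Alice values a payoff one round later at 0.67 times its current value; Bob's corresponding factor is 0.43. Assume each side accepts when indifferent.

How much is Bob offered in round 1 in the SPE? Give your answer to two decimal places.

Work backward from the last round.
Round 3 (Alice proposes): rejection yields 0 for Bob; Alice offers 0 and keeps 120.
Round 2 (Bob proposes): Alice can get 120 next round, worth 0.67 × 120 = 80.4 now. Bob offers 80.4 and keeps 120 − 80.4 = 39.6.
Round 1 (Alice proposes): Bob can get 39.6 next round, worth 0.43 × 39.6 = 17.028 now. Alice offers 17.028 and keeps 120 − 17.028 = 102.972.

17.03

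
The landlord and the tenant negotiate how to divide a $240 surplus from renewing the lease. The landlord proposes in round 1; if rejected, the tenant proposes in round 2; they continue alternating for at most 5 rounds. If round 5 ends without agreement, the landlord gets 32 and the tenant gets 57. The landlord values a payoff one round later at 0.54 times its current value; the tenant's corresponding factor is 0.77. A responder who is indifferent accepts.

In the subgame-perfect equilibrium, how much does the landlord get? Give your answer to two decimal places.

109.79

Work backward from the last round.
Round 5 (the landlord proposes): the tenant gets 57 if talks fail, so the landlord offers 57 and keeps 183.
Round 4 (the tenant proposes): the landlord can get 183 next round, worth 0.54 × 183 = 98.82 now. The tenant offers 98.82 and keeps 240 − 98.82 = 141.18.
Round 3 (the landlord proposes): the tenant can get 141.18 next round, worth 0.77 × 141.18 = 108.7086 now, so the landlord offers 108.7086, keeping 131.2914.
Round 2 (the tenant proposes): the landlord can get 131.2914 next round, worth 0.54 × 131.2914 = 70.897356 now; the tenant offers that and keeps 169.102644.
Round 1 (the landlord proposes): the tenant can get 169.102644 next round, worth 0.77 × 169.102644 = 130.20903588 now; the landlord offers that and keeps 109.79096412.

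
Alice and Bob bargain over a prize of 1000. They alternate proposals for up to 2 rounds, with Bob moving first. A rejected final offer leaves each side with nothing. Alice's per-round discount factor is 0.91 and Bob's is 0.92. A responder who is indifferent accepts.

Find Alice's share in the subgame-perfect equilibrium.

Round 2 (Alice proposes): rejection yields 0 for Bob; Alice offers 0 and keeps 1000.
Round 1 (Bob proposes): Alice can get 1000 next round, worth 0.91 × 1000 = 910 now, so Bob offers 910, keeping 90.

910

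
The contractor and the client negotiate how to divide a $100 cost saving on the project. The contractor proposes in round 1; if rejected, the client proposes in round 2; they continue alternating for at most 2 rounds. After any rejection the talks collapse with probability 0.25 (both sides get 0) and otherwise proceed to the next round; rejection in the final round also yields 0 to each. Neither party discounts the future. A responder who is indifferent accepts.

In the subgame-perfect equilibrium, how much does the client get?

75

By backward induction:
Round 2 (the client proposes): rejection yields 0 for the contractor; the client offers 0 and keeps 100.
Round 1 (the contractor proposes): rejecting gives the client an expected 0.75 × 100 = 75; the contractor offers that and keeps 25.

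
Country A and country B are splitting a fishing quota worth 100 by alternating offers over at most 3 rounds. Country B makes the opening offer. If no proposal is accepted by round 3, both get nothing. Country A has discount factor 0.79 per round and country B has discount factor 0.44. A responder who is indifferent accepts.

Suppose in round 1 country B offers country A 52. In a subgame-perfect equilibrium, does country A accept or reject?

Round 3 (country B proposes): country A will accept anything ≥ 0, so country B offers 0 and keeps 100.
Round 2 (country A proposes): country B can get 100 next round, worth 0.44 × 100 = 44 now. Country A offers 44 and keeps 100 − 44 = 56.
So by rejecting in round 1, country A gets 56 next round, worth 0.79 × 56 = 44.24 now.
Offer 52 ≥ 44.24, so country A accepts.

Accept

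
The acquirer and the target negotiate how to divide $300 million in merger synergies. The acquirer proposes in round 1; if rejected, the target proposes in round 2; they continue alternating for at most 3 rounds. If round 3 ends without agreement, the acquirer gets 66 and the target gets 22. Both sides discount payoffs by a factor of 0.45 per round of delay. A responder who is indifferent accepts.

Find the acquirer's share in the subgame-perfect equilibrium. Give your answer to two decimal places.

Round 3 (the acquirer proposes): the target gets 22 if talks fail, so the acquirer offers 22 and keeps 278.
Round 2 (the target proposes): the acquirer can get 278 next round, worth 0.45 × 278 = 125.1 now, so the target offers 125.1, keeping 174.9.
Round 1 (the acquirer proposes): the target can get 174.9 next round, worth 0.45 × 174.9 = 78.705 now, so the acquirer offers 78.705, keeping 221.295.

221.30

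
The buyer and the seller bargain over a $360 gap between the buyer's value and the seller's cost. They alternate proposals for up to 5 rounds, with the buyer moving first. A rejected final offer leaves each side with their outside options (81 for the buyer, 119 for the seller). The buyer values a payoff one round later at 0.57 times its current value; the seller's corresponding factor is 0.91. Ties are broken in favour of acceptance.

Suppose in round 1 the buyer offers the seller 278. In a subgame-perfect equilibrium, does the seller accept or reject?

Accept

Round 5 (the buyer proposes): the seller gets 119 if talks fail, so the buyer offers 119 and keeps 241.
Round 4 (the seller proposes): the buyer can get 241 next round, worth 0.57 × 241 = 137.37 now. The seller offers 137.37 and keeps 360 − 137.37 = 222.63.
Round 3 (the buyer proposes): the seller can get 222.63 next round, worth 0.91 × 222.63 = 202.5933 now; the buyer offers that and keeps 157.4067.
Round 2 (the seller proposes): the buyer can get 157.4067 next round, worth 0.57 × 157.4067 = 89.721819 now; the seller offers that and keeps 270.278181.
So by rejecting in round 1, the seller gets 270.278181 next round, worth 0.91 × 270.278181 = 245.95314471 now.
Offer 278 ≥ 245.95314471, so the seller accepts.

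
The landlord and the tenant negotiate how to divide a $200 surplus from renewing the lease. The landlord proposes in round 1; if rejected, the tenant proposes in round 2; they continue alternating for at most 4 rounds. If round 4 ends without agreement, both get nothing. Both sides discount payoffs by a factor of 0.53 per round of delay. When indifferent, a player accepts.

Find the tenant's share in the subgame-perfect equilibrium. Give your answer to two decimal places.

79.60

Round 4 (the tenant proposes): rejection yields 0 for the landlord; the tenant offers 0 and keeps 200.
Round 3 (the landlord proposes): the tenant can get 200 next round, worth 0.53 × 200 = 106 now; the landlord offers that and keeps 94.
Round 2 (the tenant proposes): the landlord can get 94 next round, worth 0.53 × 94 = 49.82 now, so the tenant offers 49.82, keeping 150.18.
Round 1 (the landlord proposes): the tenant can get 150.18 next round, worth 0.53 × 150.18 = 79.5954 now; the landlord offers that and keeps 120.4046.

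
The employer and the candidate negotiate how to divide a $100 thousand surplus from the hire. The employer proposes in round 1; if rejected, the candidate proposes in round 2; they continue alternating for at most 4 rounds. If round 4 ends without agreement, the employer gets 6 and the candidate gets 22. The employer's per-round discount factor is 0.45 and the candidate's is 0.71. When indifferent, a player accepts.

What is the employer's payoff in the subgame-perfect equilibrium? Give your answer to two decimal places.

Round 4 (the candidate proposes): the employer gets 6 if talks fail, so the candidate offers 6 and keeps 94.
Round 3 (the employer proposes): the candidate can get 94 next round, worth 0.71 × 94 = 66.74 now. The employer offers 66.74 and keeps 100 − 66.74 = 33.26.
Round 2 (the candidate proposes): the employer can get 33.26 next round, worth 0.45 × 33.26 = 14.967 now, so the candidate offers 14.967, keeping 85.033.
Round 1 (the employer proposes): the candidate can get 85.033 next round, worth 0.71 × 85.033 = 60.37343 now; the employer offers that and keeps 39.62657.

39.63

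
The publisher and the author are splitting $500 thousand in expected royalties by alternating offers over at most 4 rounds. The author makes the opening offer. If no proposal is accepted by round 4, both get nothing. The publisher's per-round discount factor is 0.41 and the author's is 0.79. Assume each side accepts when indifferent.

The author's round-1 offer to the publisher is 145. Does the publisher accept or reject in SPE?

Round 4 (the publisher proposes): the author will accept anything ≥ 0, so the publisher offers 0 and keeps 500.
Round 3 (the author proposes): the publisher can get 500 next round, worth 0.41 × 500 = 205 now, so the author offers 205, keeping 295.
Round 2 (the publisher proposes): the author can get 295 next round, worth 0.79 × 295 = 233.05 now; the publisher offers that and keeps 266.95.
So by rejecting in round 1, the publisher gets 266.95 next round, worth 0.41 × 266.95 = 109.4495 now.
Offer 145 ≥ 109.4495, so the publisher accepts.

Accept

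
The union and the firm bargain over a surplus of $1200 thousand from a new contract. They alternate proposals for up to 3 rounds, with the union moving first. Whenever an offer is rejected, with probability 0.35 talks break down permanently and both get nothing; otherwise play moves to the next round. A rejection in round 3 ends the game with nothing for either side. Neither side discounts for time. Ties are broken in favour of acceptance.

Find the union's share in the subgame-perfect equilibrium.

Round 3 (the union proposes): the firm will accept anything ≥ 0, so the union offers 0 and keeps 1200.
Round 2 (the firm proposes): rejecting gives the union an expected 0.65 × 1200 = 780. The firm offers 780 and keeps 1200 − 780 = 420.
Round 1 (the union proposes): rejecting gives the firm an expected 0.65 × 420 = 273. The union offers 273 and keeps 1200 − 273 = 927.

927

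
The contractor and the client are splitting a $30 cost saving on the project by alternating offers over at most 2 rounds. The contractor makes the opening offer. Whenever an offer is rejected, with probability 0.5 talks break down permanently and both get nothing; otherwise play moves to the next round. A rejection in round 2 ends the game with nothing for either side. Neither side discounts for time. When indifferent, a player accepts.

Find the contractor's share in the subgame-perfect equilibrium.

Round 2 (the client proposes): rejection yields 0 for the contractor; the client offers 0 and keeps 30.
Round 1 (the contractor proposes): rejecting gives the client an expected 0.5 × 30 = 15, so the contractor offers 15, keeping 15.

15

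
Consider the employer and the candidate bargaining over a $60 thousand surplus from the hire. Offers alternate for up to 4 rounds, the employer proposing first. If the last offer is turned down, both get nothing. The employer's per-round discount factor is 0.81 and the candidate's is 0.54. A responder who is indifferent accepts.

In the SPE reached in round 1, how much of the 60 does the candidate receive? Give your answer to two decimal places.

Round 4 (the candidate proposes): rejection yields 0 for the employer; the candidate offers 0 and keeps 60.
Round 3 (the employer proposes): the candidate can get 60 next round, worth 0.54 × 60 = 32.4 now; the employer offers that and keeps 27.6.
Round 2 (the candidate proposes): the employer can get 27.6 next round, worth 0.81 × 27.6 = 22.356 now; the candidate offers that and keeps 37.644.
Round 1 (the employer proposes): the candidate can get 37.644 next round, worth 0.54 × 37.644 = 20.32776 now. The employer offers 20.32776 and keeps 60 − 20.32776 = 39.67224.

20.33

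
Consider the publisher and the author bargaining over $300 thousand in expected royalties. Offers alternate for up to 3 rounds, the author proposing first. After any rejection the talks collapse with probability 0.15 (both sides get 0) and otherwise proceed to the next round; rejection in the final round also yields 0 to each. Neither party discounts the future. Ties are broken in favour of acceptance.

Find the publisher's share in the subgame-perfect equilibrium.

38.25

By backward induction:
Round 3 (the author proposes): the publisher will accept anything ≥ 0, so the author offers 0 and keeps 300.
Round 2 (the publisher proposes): rejecting gives the author an expected 0.85 × 300 = 255. The publisher offers 255 and keeps 300 − 255 = 45.
Round 1 (the author proposes): rejecting gives the publisher an expected 0.85 × 45 = 38.25, so the author offers 38.25, keeping 261.75.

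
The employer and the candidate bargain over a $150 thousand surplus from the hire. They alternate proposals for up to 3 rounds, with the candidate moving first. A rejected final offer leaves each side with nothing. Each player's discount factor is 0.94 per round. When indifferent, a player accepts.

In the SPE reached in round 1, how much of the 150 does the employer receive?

Round 3 (the candidate proposes): the employer will accept anything ≥ 0, so the candidate offers 0 and keeps 150.
Round 2 (the employer proposes): the candidate can get 150 next round, worth 0.94 × 150 = 141 now, so the employer offers 141, keeping 9.
Round 1 (the candidate proposes): the employer can get 9 next round, worth 0.94 × 9 = 8.46 now. The candidate offers 8.46 and keeps 150 − 8.46 = 141.54.

8.46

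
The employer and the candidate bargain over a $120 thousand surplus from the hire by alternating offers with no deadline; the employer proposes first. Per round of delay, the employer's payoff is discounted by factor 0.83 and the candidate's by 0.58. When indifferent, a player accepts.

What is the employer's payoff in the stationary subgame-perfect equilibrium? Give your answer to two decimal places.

Let x be the employer's share when the employer proposes and y be the candidate's share when the candidate proposes.
The candidate accepts iff offered ≥ 0.58·y, so x = 120 − 0.58y. Symmetrically y = 120 − 0.83x.
Substituting: x = 120 − 0.58(120 − 0.83x), giving x(1 − 0.83·0.58) = 120(1 − 0.58).
So x = 120 × 0.42 / 0.5186 ≈ 97.1847, and the candidate receives 120 − x ≈ 22.8153.

97.18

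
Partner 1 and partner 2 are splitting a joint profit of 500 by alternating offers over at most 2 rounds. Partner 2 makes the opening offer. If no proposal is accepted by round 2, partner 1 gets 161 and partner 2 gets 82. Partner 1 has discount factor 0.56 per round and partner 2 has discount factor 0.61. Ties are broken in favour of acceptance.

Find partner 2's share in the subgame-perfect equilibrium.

265.92

Round 2 (partner 1 proposes): partner 2 gets 82 if talks fail, so partner 1 offers 82 and keeps 418.
Round 1 (partner 2 proposes): partner 1 can get 418 next round, worth 0.56 × 418 = 234.08 now, so partner 2 offers 234.08, keeping 265.92.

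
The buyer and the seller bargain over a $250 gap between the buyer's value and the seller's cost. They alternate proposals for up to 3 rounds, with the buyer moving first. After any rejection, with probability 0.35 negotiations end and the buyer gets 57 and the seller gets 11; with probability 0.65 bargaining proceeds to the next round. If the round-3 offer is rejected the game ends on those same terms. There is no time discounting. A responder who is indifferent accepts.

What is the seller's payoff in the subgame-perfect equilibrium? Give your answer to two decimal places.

52.41

Round 3 (the buyer proposes): the seller gets 11 if talks fail, so the buyer offers 11 and keeps 239.
Round 2 (the seller proposes): rejecting gives the buyer an expected 0.65 × 239 + 0.35 × 57 = 175.3. The seller offers 175.3 and keeps 250 − 175.3 = 74.7.
Round 1 (the buyer proposes): rejecting gives the seller an expected 0.65 × 74.7 + 0.35 × 11 = 52.405, so the buyer offers 52.405, keeping 197.595.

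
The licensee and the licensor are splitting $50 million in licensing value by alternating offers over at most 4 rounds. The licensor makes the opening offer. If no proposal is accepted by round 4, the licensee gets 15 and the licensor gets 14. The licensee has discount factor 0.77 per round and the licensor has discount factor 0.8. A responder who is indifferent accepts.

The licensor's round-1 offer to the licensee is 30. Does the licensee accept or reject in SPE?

Accept

Work out the licensee's continuation value if the offer is rejected.
Round 4 (the licensee proposes): the licensor gets 14 if talks fail, so the licensee offers 14 and keeps 36.
Round 3 (the licensor proposes): the licensee can get 36 next round, worth 0.77 × 36 = 27.72 now; the licensor offers that and keeps 22.28.
Round 2 (the licensee proposes): the licensor can get 22.28 next round, worth 0.8 × 22.28 = 17.824 now. The licensee offers 17.824 and keeps 50 − 17.824 = 32.176.
So by rejecting in round 1, the licensee gets 32.176 next round, worth 0.77 × 32.176 = 24.77552 now.
Offer 30 ≥ 24.77552, so the licensee accepts.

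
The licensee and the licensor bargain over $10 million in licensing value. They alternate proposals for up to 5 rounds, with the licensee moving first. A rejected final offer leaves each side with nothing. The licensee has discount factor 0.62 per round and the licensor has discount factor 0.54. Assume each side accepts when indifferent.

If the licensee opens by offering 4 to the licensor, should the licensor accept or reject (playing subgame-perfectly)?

Round 5 (the licensee proposes): rejection yields 0 for the licensor; the licensee offers 0 and keeps 10.
Round 4 (the licensor proposes): the licensee can get 10 next round, worth 0.62 × 10 = 6.2 now. The licensor offers 6.2 and keeps 10 − 6.2 = 3.8.
Round 3 (the licensee proposes): the licensor can get 3.8 next round, worth 0.54 × 3.8 = 2.052 now; the licensee offers that and keeps 7.948.
Round 2 (the licensor proposes): the licensee can get 7.948 next round, worth 0.62 × 7.948 = 4.92776 now; the licensor offers that and keeps 5.07224.
So by rejecting in round 1, the licensor gets 5.07224 next round, worth 0.54 × 5.07224 = 2.7390096 now.
Offer 4 ≥ 2.7390096, so the licensor accepts.

Accept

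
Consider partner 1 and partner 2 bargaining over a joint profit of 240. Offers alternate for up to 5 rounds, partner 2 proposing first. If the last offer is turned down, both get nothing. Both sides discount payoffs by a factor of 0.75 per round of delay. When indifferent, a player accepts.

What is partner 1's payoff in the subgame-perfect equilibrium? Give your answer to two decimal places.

70.31

By backward induction:
Round 5 (partner 2 proposes): rejection yields 0 for partner 1; partner 2 offers 0 and keeps 240.
Round 4 (partner 1 proposes): partner 2 can get 240 next round, worth 0.75 × 240 = 180 now; partner 1 offers that and keeps 60.
Round 3 (partner 2 proposes): partner 1 can get 60 next round, worth 0.75 × 60 = 45 now; partner 2 offers that and keeps 195.
Round 2 (partner 1 proposes): partner 2 can get 195 next round, worth 0.75 × 195 = 146.25 now, so partner 1 offers 146.25, keeping 93.75.
Round 1 (partner 2 proposes): partner 1 can get 93.75 next round, worth 0.75 × 93.75 = 70.3125 now. Partner 2 offers 70.3125 and keeps 240 − 70.3125 = 169.6875.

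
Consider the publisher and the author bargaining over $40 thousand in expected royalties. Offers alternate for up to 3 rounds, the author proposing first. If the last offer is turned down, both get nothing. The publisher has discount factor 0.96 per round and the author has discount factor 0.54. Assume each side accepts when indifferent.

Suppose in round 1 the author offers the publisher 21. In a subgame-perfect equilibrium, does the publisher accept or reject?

Accept

Round 3 (the author proposes): rejection yields 0 for the publisher; the author offers 0 and keeps 40.
Round 2 (the publisher proposes): the author can get 40 next round, worth 0.54 × 40 = 21.6 now. The publisher offers 21.6 and keeps 40 − 21.6 = 18.4.
So by rejecting in round 1, the publisher gets 18.4 next round, worth 0.96 × 18.4 = 17.664 now.
Offer 21 ≥ 17.664, so the publisher accepts.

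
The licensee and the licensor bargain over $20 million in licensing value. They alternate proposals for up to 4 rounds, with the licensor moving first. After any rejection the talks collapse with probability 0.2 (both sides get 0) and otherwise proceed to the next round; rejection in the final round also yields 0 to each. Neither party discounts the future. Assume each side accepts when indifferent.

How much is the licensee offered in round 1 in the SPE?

Round 4 (the licensee proposes): rejection yields 0 for the licensor; the licensee offers 0 and keeps 20.
Round 3 (the licensor proposes): rejecting gives the licensee an expected 0.8 × 20 = 16; the licensor offers that and keeps 4.
Round 2 (the licensee proposes): rejecting gives the licensor an expected 0.8 × 4 = 3.2. The licensee offers 3.2 and keeps 20 − 3.2 = 16.8.
Round 1 (the licensor proposes): rejecting gives the licensee an expected 0.8 × 16.8 = 13.44, so the licensor offers 13.44, keeping 6.56.

13.44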